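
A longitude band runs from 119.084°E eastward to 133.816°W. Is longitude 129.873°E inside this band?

Yes

Band width going east from +119.084° to -133.816°: ((-133.816 − 119.084) mod 360) = 107.100°.
Offset of +129.873° east of the west edge: ((129.873 − 119.084) mod 360) = 10.789°.
10.789° ≤ 107.100° ⇒ inside.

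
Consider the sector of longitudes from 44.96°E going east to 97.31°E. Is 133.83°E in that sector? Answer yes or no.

No

Band width going east from +44.96° to +97.31°: ((97.31 − 44.96) mod 360) = 52.35°.
Offset of +133.83° east of the west edge: ((133.83 − 44.96) mod 360) = 88.87°.
88.87° > 52.35° ⇒ outside.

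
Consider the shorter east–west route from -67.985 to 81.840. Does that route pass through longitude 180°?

Signed shortest Δλ = ((81.840 − -67.985 + 180) mod 360) − 180 = 149.825°.
Going east by 149.825° from -67.985° reaches +81.840° without touching 180°.

No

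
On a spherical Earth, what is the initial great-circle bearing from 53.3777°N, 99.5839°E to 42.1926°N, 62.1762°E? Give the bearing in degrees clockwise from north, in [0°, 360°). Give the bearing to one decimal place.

Δλ = 62.1762 − 99.5839 = -37.4077°.
θ = atan2( sin Δλ · cos φ₂ , cos φ₁ · sin φ₂ − sin φ₁ · cos φ₂ · cos Δλ )
  = atan2(-0.45008, -0.07168) = -99.049° → normalised to [0°, 360°): 260.951°.

261.0°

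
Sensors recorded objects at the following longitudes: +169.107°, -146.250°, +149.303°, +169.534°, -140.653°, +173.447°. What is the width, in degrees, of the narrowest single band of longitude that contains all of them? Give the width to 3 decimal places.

Sort the longitudes: -146.250°, -140.653°, +149.303°, +169.107°, +169.534°, +173.447°.
Eastward gaps between consecutive values (wrapping around): 5.597°, 289.956°, 19.804°, 0.427°, 3.913°, 40.303°.
Largest gap = 289.956° ⇒ minimal covering band is its complement: 360° − 289.956° = 70.044°.
Band runs from +149.303° eastward to -140.653°, crossing the antimeridian.

70.044°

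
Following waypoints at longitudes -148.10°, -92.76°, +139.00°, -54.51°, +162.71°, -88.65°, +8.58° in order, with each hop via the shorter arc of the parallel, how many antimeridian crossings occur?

Leg 1: -148.10° → -92.76°, shortest Δλ = 55.34° (east) — does not cross 180°.
Leg 2: -92.76° → +139.00°, shortest Δλ = -128.24° (west) — crosses 180°.
Leg 3: +139.00° → -54.51°, shortest Δλ = 166.49° (east) — crosses 180°.
Leg 4: -54.51° → +162.71°, shortest Δλ = -142.78° (west) — crosses 180°.
Leg 5: +162.71° → -88.65°, shortest Δλ = 108.64° (east) — crosses 180°.
Leg 6: -88.65° → +8.58°, shortest Δλ = 97.23° (east) — does not cross 180°.
Total crossings: 4.

4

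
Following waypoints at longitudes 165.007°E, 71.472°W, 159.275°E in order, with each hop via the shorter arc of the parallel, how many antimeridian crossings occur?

2

Leg 1: +165.007° → -71.472°, shortest Δλ = 123.521° (east) — crosses 180°.
Leg 2: -71.472° → +159.275°, shortest Δλ = -129.253° (west) — crosses 180°.
Total crossings: 2.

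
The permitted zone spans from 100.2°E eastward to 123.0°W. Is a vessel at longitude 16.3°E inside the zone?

Band width going east from +100.2° to -123.0°: ((-123.0 − 100.2) mod 360) = 136.8°.
Offset of +16.3° east of the west edge: ((16.3 − 100.2) mod 360) = 276.1°.
276.1° > 136.8° ⇒ outside.

No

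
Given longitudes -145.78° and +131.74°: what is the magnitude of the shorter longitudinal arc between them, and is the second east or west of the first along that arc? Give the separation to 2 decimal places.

82.48° west

Raw difference: 131.74 − -145.78 = 277.52°.
Normalise into (−180°, 180°]: 277.52° − 360° = -82.48°.
Negative ⇒ the second point lies to the west; separation 82.48°.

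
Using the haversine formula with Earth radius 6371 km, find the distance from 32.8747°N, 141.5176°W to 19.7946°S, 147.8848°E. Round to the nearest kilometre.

Δλ = 147.8848 − -141.5176 = 289.4024°; wrapped into (−180°, 180°]: -70.5976°.
Δφ = -19.7946 − 32.8747 = -52.6693°.
a = sin²(Δφ/2) + cos φ₁ · cos φ₂ · sin²(Δλ/2) = 0.460652.
c = 2·atan2(√a, √(1−a)) = 1.49202 rad → d = 6371·c ≈ 9505.65 km.

9506 km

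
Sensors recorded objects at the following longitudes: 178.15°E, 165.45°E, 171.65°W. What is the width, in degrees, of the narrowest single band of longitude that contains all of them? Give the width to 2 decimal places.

22.90°

Sort the longitudes: -171.65°, +165.45°, +178.15°.
Eastward gaps between consecutive values (wrapping around): 337.10°, 12.70°, 10.20°.
Largest gap = 337.10° ⇒ minimal covering band is its complement: 360° − 337.10° = 22.90°.
Band runs from +165.45° eastward to -171.65°, crossing the antimeridian.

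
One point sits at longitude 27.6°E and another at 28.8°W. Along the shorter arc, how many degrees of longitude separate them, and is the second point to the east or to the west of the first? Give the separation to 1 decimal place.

Raw difference: -28.8 − 27.6 = -56.4°.
Normalise into (−180°, 180°]: -56.4° stays -56.4°.
Negative ⇒ the second point lies to the west; separation 56.4°.

56.4° west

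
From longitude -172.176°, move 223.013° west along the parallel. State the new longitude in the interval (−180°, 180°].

Start at -172.176°; shift −223.013° → -395.189°.
-395.189° lies outside (−180°, 180°]; add 360° → -35.189°.

-35.189°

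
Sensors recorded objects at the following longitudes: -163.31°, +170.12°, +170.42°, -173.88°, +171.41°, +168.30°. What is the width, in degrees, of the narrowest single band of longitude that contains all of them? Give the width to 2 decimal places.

28.39°

Sort the longitudes: -173.88°, -163.31°, +168.30°, +170.12°, +170.42°, +171.41°.
Eastward gaps between consecutive values (wrapping around): 10.57°, 331.61°, 1.82°, 0.30°, 0.99°, 14.71°.
Largest gap = 331.61° ⇒ minimal covering band is its complement: 360° − 331.61° = 28.39°.
Band runs from +168.30° eastward to -163.31°, crossing the antimeridian.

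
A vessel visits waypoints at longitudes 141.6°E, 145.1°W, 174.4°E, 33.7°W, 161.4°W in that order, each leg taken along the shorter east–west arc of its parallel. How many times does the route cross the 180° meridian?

3

Leg 1: +141.6° → -145.1°, shortest Δλ = 73.3° (east) — crosses 180°.
Leg 2: -145.1° → +174.4°, shortest Δλ = -40.5° (west) — crosses 180°.
Leg 3: +174.4° → -33.7°, shortest Δλ = 151.9° (east) — crosses 180°.
Leg 4: -33.7° → -161.4°, shortest Δλ = -127.7° (west) — does not cross 180°.
Total crossings: 3.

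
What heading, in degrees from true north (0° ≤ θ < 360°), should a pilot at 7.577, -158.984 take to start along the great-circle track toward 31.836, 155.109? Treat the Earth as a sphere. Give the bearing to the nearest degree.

306°

Δλ = 155.109 − -158.984 = 314.093°; wrapped into (−180°, 180°]: -45.907°.
θ = atan2( sin Δλ · cos φ₂ , cos φ₁ · sin φ₂ − sin φ₁ · cos φ₂ · cos Δλ )
  = atan2(-0.61016, 0.44494) = -53.900° → normalised to [0°, 360°): 306.100°.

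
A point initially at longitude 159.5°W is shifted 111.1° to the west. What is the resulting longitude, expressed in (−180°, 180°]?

Start at -159.5°; shift −111.1° → -270.6°.
-270.6° lies outside (−180°, 180°]; add 360° → +89.4°.

89.4°E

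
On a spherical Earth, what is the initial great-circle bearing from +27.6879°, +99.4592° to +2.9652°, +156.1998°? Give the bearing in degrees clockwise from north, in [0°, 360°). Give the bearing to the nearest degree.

Δλ = 156.1998 − 99.4592 = 56.7406°.
θ = atan2( sin Δλ · cos φ₂ , cos φ₁ · sin φ₂ − sin φ₁ · cos φ₂ · cos Δλ )
  = atan2(0.83508, -0.20868) = 104.031° → normalised to [0°, 360°): 104.031°.

104°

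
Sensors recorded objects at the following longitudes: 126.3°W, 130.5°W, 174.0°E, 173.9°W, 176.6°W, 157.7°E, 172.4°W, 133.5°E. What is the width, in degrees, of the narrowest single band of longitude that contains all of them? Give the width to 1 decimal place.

100.2°

Sort the longitudes: -176.6°, -173.9°, -172.4°, -130.5°, -126.3°, +133.5°, +157.7°, +174.0°.
Eastward gaps between consecutive values (wrapping around): 2.7°, 1.5°, 41.9°, 4.2°, 259.8°, 24.2°, 16.3°, 9.4°.
Largest gap = 259.8° ⇒ minimal covering band is its complement: 360° − 259.8° = 100.2°.
Band runs from +133.5° eastward to -126.3°, crossing the antimeridian.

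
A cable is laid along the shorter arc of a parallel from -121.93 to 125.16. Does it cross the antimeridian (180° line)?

Yes

Naïve |125.16 − -121.93| = 247.09° > 180°, so the shorter arc goes the other way round — across 180°.
Signed shortest Δλ = ((125.16 − -121.93 + 180) mod 360) − 180 = -112.91°.
Going west by 112.91° from -121.93° passes through 180° before reaching +125.16°.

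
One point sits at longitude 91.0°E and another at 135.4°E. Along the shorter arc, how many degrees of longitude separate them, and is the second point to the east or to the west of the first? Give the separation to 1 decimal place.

44.4° east

Raw difference: 135.4 − 91.0 = 44.4°.
Normalise into (−180°, 180°]: 44.4° stays 44.4°.
Positive ⇒ the second point lies to the east; separation 44.4°.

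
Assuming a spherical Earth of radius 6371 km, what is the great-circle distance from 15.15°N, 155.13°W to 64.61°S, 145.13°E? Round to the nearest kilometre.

10183 km

Δλ = 145.13 − -155.13 = 300.26°; wrapped into (−180°, 180°]: -59.74°.
Δφ = -64.61 − 15.15 = -79.76°.
a = sin²(Δφ/2) + cos φ₁ · cos φ₂ · sin²(Δλ/2) = 0.513771.
c = 2·atan2(√a, √(1−a)) = 1.59834 rad → d = 6371·c ≈ 10183.03 km.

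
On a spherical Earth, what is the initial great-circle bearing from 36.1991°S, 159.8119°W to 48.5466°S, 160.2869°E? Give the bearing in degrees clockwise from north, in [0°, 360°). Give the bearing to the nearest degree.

Δλ = 160.2869 − -159.8119 = 320.0988°; wrapped into (−180°, 180°]: -39.9012°.
θ = atan2( sin Δλ · cos φ₂ , cos φ₁ · sin φ₂ − sin φ₁ · cos φ₂ · cos Δλ )
  = atan2(-0.42466, -0.30488) = -125.676° → normalised to [0°, 360°): 234.324°.

234°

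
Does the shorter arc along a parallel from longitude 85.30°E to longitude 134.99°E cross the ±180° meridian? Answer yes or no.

No

Signed shortest Δλ = ((134.99 − 85.30 + 180) mod 360) − 180 = 49.69°.
Going east by 49.69° from +85.30° reaches +134.99° without touching 180°.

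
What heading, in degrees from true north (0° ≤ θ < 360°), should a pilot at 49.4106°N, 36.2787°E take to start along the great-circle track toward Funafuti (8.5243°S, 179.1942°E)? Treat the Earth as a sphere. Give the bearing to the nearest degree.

50°

Δλ = 179.1942 − 36.2787 = 142.9155°.
θ = atan2( sin Δλ · cos φ₂ , cos φ₁ · sin φ₂ − sin φ₁ · cos φ₂ · cos Δλ )
  = atan2(0.59633, 0.50267) = 49.871° → normalised to [0°, 360°): 49.871°.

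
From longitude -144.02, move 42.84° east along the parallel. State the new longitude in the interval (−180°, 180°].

Start at -144.02°; shift +42.84° → -101.18°.
-101.18° already lies in (−180°, 180°].

-101.18°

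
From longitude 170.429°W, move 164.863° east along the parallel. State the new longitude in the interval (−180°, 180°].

5.566°W

Start at -170.429°; shift +164.863° → -5.566°.
-5.566° already lies in (−180°, 180°].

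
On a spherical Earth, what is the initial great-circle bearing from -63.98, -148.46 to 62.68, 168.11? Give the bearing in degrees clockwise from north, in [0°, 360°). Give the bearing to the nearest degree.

Δλ = 168.11 − -148.46 = 316.57°; wrapped into (−180°, 180°]: -43.43°.
θ = atan2( sin Δλ · cos φ₂ , cos φ₁ · sin φ₂ − sin φ₁ · cos φ₂ · cos Δλ )
  = atan2(-0.31552, 0.68927) = -24.596° → normalised to [0°, 360°): 335.404°.

335°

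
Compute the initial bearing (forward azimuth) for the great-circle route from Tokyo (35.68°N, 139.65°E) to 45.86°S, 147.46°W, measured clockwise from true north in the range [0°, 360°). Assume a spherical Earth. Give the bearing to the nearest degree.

137°

Δλ = -147.46 − 139.65 = -287.11°; wrapped into (−180°, 180°]: 72.89°.
θ = atan2( sin Δλ · cos φ₂ , cos φ₁ · sin φ₂ − sin φ₁ · cos φ₂ · cos Δλ )
  = atan2(0.66559, -0.70243) = 136.543° → normalised to [0°, 360°): 136.543°.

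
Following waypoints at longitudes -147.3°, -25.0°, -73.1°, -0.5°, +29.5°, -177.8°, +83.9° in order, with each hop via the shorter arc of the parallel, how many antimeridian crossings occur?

2

Leg 1: -147.3° → -25.0°, shortest Δλ = 122.3° (east) — does not cross 180°.
Leg 2: -25.0° → -73.1°, shortest Δλ = -48.1° (west) — does not cross 180°.
Leg 3: -73.1° → -0.5°, shortest Δλ = 72.6° (east) — does not cross 180°.
Leg 4: -0.5° → +29.5°, shortest Δλ = 30.0° (east) — does not cross 180°.
Leg 5: +29.5° → -177.8°, shortest Δλ = 152.7° (east) — crosses 180°.
Leg 6: -177.8° → +83.9°, shortest Δλ = -98.3° (west) — crosses 180°.
Total crossings: 2.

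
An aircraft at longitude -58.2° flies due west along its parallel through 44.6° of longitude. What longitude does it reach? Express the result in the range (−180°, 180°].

Start at -58.2°; shift −44.6° → -102.8°.
-102.8° already lies in (−180°, 180°].

-102.8°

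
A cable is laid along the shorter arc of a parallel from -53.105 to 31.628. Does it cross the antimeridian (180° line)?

Signed shortest Δλ = ((31.628 − -53.105 + 180) mod 360) − 180 = 84.733°.
Going east by 84.733° from -53.105° reaches +31.628° without touching 180°.

No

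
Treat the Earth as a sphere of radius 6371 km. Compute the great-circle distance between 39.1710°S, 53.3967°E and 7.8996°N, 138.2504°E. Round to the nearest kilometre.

Δλ = 138.2504 − 53.3967 = 84.8537°.
Δφ = 7.8996 − -39.1710 = 47.0706°.
a = sin²(Δφ/2) + cos φ₁ · cos φ₂ · sin²(Δλ/2) = 0.508965.
c = 2·atan2(√a, √(1−a)) = 1.58873 rad → d = 6371·c ≈ 10121.78 km.

10122 km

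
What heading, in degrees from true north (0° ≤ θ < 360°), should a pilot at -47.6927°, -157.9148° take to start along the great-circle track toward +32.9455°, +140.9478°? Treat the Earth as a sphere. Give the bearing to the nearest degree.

312°

Δλ = 140.9478 − -157.9148 = 298.8626°; wrapped into (−180°, 180°]: -61.1374°.
θ = atan2( sin Δλ · cos φ₂ , cos φ₁ · sin φ₂ − sin φ₁ · cos φ₂ · cos Δλ )
  = atan2(-0.73494, 0.66564) = -47.833° → normalised to [0°, 360°): 312.167°.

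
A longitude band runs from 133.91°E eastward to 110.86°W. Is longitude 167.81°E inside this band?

Band width going east from +133.91° to -110.86°: ((-110.86 − 133.91) mod 360) = 115.23°.
Offset of +167.81° east of the west edge: ((167.81 − 133.91) mod 360) = 33.90°.
33.90° ≤ 115.23° ⇒ inside.

Yes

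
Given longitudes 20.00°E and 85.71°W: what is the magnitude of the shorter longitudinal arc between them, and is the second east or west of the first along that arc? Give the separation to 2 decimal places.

105.71° west

Raw difference: -85.71 − 20.00 = -105.71°.
Normalise into (−180°, 180°]: -105.71° stays -105.71°.
Negative ⇒ the second point lies to the west; separation 105.71°.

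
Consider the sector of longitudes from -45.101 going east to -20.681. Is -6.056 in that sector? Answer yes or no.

Band width going east from -45.101° to -20.681°: ((-20.681 − -45.101) mod 360) = 24.420°.
Offset of -6.056° east of the west edge: ((-6.056 − -45.101) mod 360) = 39.045°.
39.045° > 24.420° ⇒ outside.

No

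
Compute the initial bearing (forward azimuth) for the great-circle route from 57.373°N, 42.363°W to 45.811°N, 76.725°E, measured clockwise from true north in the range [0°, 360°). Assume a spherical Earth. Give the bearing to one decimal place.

Δλ = 76.725 − -42.363 = 119.088°.
θ = atan2( sin Δλ · cos φ₂ , cos φ₁ · sin φ₂ − sin φ₁ · cos φ₂ · cos Δλ )
  = atan2(0.60911, 0.67200) = 42.190° → normalised to [0°, 360°): 42.190°.

42.2°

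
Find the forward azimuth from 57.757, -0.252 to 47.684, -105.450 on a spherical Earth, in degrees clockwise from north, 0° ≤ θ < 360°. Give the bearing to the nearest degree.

Δλ = -105.450 − -0.252 = -105.198°.
θ = atan2( sin Δλ · cos φ₂ , cos φ₁ · sin φ₂ − sin φ₁ · cos φ₂ · cos Δλ )
  = atan2(-0.64967, 0.54377) = -50.071° → normalised to [0°, 360°): 309.929°.

310°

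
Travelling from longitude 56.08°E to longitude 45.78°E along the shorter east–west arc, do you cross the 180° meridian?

Signed shortest Δλ = ((45.78 − 56.08 + 180) mod 360) − 180 = -10.3°.
Going west by 10.3° from +56.08° reaches +45.78° without touching 180°.

No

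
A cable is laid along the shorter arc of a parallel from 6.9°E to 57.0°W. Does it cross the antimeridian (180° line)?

No

Signed shortest Δλ = ((-57.0 − 6.9 + 180) mod 360) − 180 = -63.9°.
Going west by 63.9° from +6.9° reaches -57.0° without touching 180°.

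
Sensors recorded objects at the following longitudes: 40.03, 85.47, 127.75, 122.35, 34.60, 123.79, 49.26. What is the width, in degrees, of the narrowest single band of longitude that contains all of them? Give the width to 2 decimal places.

Sort the longitudes: +34.60°, +40.03°, +49.26°, +85.47°, +122.35°, +123.79°, +127.75°.
Eastward gaps between consecutive values (wrapping around): 5.43°, 9.23°, 36.21°, 36.88°, 1.44°, 3.96°, 266.85°.
Largest gap = 266.85° ⇒ minimal covering band is its complement: 360° − 266.85° = 93.15°.
Band runs from +34.60° eastward to +127.75°.

93.15°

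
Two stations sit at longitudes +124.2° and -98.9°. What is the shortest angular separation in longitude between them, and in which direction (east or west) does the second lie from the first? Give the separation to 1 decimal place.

Raw difference: -98.9 − 124.2 = -223.1°.
Normalise into (−180°, 180°]: -223.1° + 360° = 136.9°.
Positive ⇒ the second point lies to the east; separation 136.9°.

136.9° east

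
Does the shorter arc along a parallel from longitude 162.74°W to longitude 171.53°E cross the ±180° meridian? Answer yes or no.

Naïve |171.53 − -162.74| = 334.27° > 180°, so the shorter arc goes the other way round — across 180°.
Signed shortest Δλ = ((171.53 − -162.74 + 180) mod 360) − 180 = -25.73°.
Going west by 25.73° from -162.74° passes through 180° before reaching +171.53°.

Yes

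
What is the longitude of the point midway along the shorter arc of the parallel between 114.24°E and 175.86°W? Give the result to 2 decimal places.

Signed shortest Δλ from +114.24° to -175.86° is +69.90°.
Midpoint longitude = +114.24° + (+69.90°)/2 = +114.24° + 34.95° = +149.19°.
(The naïve average (+114.24 + -175.86)/2 = -30.81° is on the wrong side of the globe.)

149.19°E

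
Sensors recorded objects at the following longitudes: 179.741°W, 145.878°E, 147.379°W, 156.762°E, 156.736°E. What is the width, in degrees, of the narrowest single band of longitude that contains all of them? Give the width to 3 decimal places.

66.743°

Sort the longitudes: -179.741°, -147.379°, +145.878°, +156.736°, +156.762°.
Eastward gaps between consecutive values (wrapping around): 32.362°, 293.257°, 10.858°, 0.026°, 23.497°.
Largest gap = 293.257° ⇒ minimal covering band is its complement: 360° − 293.257° = 66.743°.
Band runs from +145.878° eastward to -147.379°, crossing the antimeridian.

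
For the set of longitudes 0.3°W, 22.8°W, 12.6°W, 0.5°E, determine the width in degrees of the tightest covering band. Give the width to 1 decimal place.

Sort the longitudes: -22.8°, -12.6°, -0.3°, +0.5°.
Eastward gaps between consecutive values (wrapping around): 10.2°, 12.3°, 0.8°, 336.7°.
Largest gap = 336.7° ⇒ minimal covering band is its complement: 360° − 336.7° = 23.3°.
Band runs from -22.8° eastward to +0.5°.

23.3°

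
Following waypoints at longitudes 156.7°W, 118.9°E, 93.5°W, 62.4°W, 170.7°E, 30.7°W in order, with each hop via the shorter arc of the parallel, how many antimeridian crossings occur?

4

Leg 1: -156.7° → +118.9°, shortest Δλ = -84.4° (west) — crosses 180°.
Leg 2: +118.9° → -93.5°, shortest Δλ = 147.6° (east) — crosses 180°.
Leg 3: -93.5° → -62.4°, shortest Δλ = 31.1° (east) — does not cross 180°.
Leg 4: -62.4° → +170.7°, shortest Δλ = -126.9° (west) — crosses 180°.
Leg 5: +170.7° → -30.7°, shortest Δλ = 158.6° (east) — crosses 180°.
Total crossings: 4.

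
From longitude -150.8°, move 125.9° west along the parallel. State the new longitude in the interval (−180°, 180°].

+83.3°

Start at -150.8°; shift −125.9° → -276.7°.
-276.7° lies outside (−180°, 180°]; add 360° → +83.3°.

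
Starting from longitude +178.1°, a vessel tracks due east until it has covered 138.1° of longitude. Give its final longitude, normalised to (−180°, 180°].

Start at +178.1°; shift +138.1° → +316.2°.
+316.2° lies outside (−180°, 180°]; subtract 360° → -43.8°.

-43.8°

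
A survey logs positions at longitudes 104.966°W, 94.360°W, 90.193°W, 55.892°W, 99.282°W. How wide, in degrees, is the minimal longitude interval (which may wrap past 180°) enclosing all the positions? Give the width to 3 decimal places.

49.074°

Sort the longitudes: -104.966°, -99.282°, -94.360°, -90.193°, -55.892°.
Eastward gaps between consecutive values (wrapping around): 5.684°, 4.922°, 4.167°, 34.301°, 310.926°.
Largest gap = 310.926° ⇒ minimal covering band is its complement: 360° − 310.926° = 49.074°.
Band runs from -104.966° eastward to -55.892°.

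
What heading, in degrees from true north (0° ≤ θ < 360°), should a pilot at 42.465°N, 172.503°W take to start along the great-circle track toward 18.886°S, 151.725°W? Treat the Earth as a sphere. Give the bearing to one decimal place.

158.1°

Δλ = -151.725 − -172.503 = 20.778°.
θ = atan2( sin Δλ · cos φ₂ , cos φ₁ · sin φ₂ − sin φ₁ · cos φ₂ · cos Δλ )
  = atan2(0.33565, -0.83603) = 158.125° → normalised to [0°, 360°): 158.125°.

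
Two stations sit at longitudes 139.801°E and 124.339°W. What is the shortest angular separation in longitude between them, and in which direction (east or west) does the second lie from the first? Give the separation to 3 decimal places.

Raw difference: -124.339 − 139.801 = -264.14°.
Normalise into (−180°, 180°]: -264.14° + 360° = 95.86°.
Positive ⇒ the second point lies to the east; separation 95.860°.

95.860° east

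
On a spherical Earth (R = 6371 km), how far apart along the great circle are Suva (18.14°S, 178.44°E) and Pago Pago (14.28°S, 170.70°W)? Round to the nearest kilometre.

1236 km

Δλ = -170.70 − 178.44 = -349.14°; wrapped into (−180°, 180°]: 10.86°.
Δφ = -14.28 − -18.14 = 3.86°.
a = sin²(Δφ/2) + cos φ₁ · cos φ₂ · sin²(Δλ/2) = 0.009381.
c = 2·atan2(√a, √(1−a)) = 0.19402 rad → d = 6371·c ≈ 1236.07 km.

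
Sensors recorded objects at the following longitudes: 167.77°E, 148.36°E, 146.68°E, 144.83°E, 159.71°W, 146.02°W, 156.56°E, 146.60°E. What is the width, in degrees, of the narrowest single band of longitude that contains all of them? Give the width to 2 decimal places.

Sort the longitudes: -159.71°, -146.02°, +144.83°, +146.60°, +146.68°, +148.36°, +156.56°, +167.77°.
Eastward gaps between consecutive values (wrapping around): 13.69°, 290.85°, 1.77°, 0.08°, 1.68°, 8.20°, 11.21°, 32.52°.
Largest gap = 290.85° ⇒ minimal covering band is its complement: 360° − 290.85° = 69.15°.
Band runs from +144.83° eastward to -146.02°, crossing the antimeridian.

69.15°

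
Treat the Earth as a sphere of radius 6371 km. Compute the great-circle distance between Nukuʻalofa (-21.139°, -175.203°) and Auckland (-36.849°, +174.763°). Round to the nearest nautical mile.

Δλ = 174.763 − -175.203 = 349.966°; wrapped into (−180°, 180°]: -10.034°.
Δφ = -36.849 − -21.139 = -15.710°.
a = sin²(Δφ/2) + cos φ₁ · cos φ₂ · sin²(Δλ/2) = 0.024386.
c = 2·atan2(√a, √(1−a)) = 0.31360 rad → d = 6371·c ≈ 1997.96 km ≈ 1078.81 nmi.

1079 nmi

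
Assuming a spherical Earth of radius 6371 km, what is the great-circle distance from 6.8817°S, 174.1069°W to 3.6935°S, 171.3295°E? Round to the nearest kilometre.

1651 km

Δλ = 171.3295 − -174.1069 = 345.4364°; wrapped into (−180°, 180°]: -14.5636°.
Δφ = -3.6935 − -6.8817 = 3.1882°.
a = sin²(Δφ/2) + cos φ₁ · cos φ₂ · sin²(Δλ/2) = 0.016690.
c = 2·atan2(√a, √(1−a)) = 0.25911 rad → d = 6371·c ≈ 1650.77 km.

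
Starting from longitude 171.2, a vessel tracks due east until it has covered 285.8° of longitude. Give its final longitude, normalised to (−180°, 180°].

Start at +171.2°; shift +285.8° → +457.0°.
+457.0° lies outside (−180°, 180°]; subtract 360° → +97.0°.

+97.0°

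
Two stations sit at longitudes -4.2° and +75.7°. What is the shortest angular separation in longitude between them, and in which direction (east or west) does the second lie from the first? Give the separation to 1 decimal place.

79.9° east

Raw difference: 75.7 − -4.2 = 79.9°.
Normalise into (−180°, 180°]: 79.9° stays 79.9°.
Positive ⇒ the second point lies to the east; separation 79.9°.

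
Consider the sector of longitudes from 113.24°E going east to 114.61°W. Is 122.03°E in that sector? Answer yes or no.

Yes

Band width going east from +113.24° to -114.61°: ((-114.61 − 113.24) mod 360) = 132.15°.
Offset of +122.03° east of the west edge: ((122.03 − 113.24) mod 360) = 8.79°.
8.79° ≤ 132.15° ⇒ inside.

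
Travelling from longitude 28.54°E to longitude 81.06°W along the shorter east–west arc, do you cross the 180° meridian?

Signed shortest Δλ = ((-81.06 − 28.54 + 180) mod 360) − 180 = -109.6°.
Going west by 109.6° from +28.54° reaches -81.06° without touching 180°.

No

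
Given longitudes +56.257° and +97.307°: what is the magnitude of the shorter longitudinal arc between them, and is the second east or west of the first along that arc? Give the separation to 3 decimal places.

41.050° east

Raw difference: 97.307 − 56.257 = 41.05°.
Normalise into (−180°, 180°]: 41.05° stays 41.05°.
Positive ⇒ the second point lies to the east; separation 41.050°.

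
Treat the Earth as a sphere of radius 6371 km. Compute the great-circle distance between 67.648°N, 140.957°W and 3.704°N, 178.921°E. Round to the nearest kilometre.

7730 km

Δλ = 178.921 − -140.957 = 319.878°; wrapped into (−180°, 180°]: -40.122°.
Δφ = 3.704 − 67.648 = -63.944°.
a = sin²(Δφ/2) + cos φ₁ · cos φ₂ · sin²(Δλ/2) = 0.325029.
c = 2·atan2(√a, √(1−a)) = 1.21329 rad → d = 6371·c ≈ 7729.85 km.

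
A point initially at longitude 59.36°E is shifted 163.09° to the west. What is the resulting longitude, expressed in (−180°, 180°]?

103.73°W

Start at +59.36°; shift −163.09° → -103.73°.
-103.73° already lies in (−180°, 180°].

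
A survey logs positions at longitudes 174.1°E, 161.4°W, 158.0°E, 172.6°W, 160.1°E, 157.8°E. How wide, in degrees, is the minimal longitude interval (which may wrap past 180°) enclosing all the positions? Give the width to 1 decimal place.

40.8°

Sort the longitudes: -172.6°, -161.4°, +157.8°, +158.0°, +160.1°, +174.1°.
Eastward gaps between consecutive values (wrapping around): 11.2°, 319.2°, 0.2°, 2.1°, 14.0°, 13.3°.
Largest gap = 319.2° ⇒ minimal covering band is its complement: 360° − 319.2° = 40.8°.
Band runs from +157.8° eastward to -161.4°, crossing the antimeridian.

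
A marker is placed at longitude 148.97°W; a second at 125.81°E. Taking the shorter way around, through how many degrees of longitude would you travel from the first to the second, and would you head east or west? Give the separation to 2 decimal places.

Raw difference: 125.81 − -148.97 = 274.78°.
Normalise into (−180°, 180°]: 274.78° − 360° = -85.22°.
Negative ⇒ the second point lies to the west; separation 85.22°.

85.22° west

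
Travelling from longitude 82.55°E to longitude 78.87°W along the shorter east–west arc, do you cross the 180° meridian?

No

Signed shortest Δλ = ((-78.87 − 82.55 + 180) mod 360) − 180 = -161.42°.
Going west by 161.42° from +82.55° reaches -78.87° without touching 180°.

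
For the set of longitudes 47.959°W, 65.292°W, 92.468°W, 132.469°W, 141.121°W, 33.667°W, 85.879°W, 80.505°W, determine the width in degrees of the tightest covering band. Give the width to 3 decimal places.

Sort the longitudes: -141.121°, -132.469°, -92.468°, -85.879°, -80.505°, -65.292°, -47.959°, -33.667°.
Eastward gaps between consecutive values (wrapping around): 8.652°, 40.001°, 6.589°, 5.374°, 15.213°, 17.333°, 14.292°, 252.546°.
Largest gap = 252.546° ⇒ minimal covering band is its complement: 360° − 252.546° = 107.454°.
Band runs from -141.121° eastward to -33.667°.

107.454°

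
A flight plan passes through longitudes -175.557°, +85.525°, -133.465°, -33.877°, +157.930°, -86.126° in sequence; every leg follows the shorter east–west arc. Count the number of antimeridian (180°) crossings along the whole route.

4

Leg 1: -175.557° → +85.525°, shortest Δλ = -98.918° (west) — crosses 180°.
Leg 2: +85.525° → -133.465°, shortest Δλ = 141.01° (east) — crosses 180°.
Leg 3: -133.465° → -33.877°, shortest Δλ = 99.588° (east) — does not cross 180°.
Leg 4: -33.877° → +157.930°, shortest Δλ = -168.193° (west) — crosses 180°.
Leg 5: +157.930° → -86.126°, shortest Δλ = 115.944° (east) — crosses 180°.
Total crossings: 4.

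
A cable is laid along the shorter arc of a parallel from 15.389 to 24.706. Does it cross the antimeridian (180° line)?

No

Signed shortest Δλ = ((24.706 − 15.389 + 180) mod 360) − 180 = 9.317°.
Going east by 9.317° from +15.389° reaches +24.706° without touching 180°.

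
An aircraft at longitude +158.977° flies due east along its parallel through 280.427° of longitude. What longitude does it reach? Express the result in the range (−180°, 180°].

+79.404°

Start at +158.977°; shift +280.427° → +439.404°.
+439.404° lies outside (−180°, 180°]; subtract 360° → +79.404°.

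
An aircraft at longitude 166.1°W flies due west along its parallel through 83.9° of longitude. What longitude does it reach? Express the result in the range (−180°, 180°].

Start at -166.1°; shift −83.9° → -250.0°.
-250.0° lies outside (−180°, 180°]; add 360° → +110.0°.

110.0°E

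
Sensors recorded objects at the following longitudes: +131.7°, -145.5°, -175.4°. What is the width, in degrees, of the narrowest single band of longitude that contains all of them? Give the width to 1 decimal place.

Sort the longitudes: -175.4°, -145.5°, +131.7°.
Eastward gaps between consecutive values (wrapping around): 29.9°, 277.2°, 52.9°.
Largest gap = 277.2° ⇒ minimal covering band is its complement: 360° − 277.2° = 82.8°.
Band runs from +131.7° eastward to -145.5°, crossing the antimeridian.

82.8°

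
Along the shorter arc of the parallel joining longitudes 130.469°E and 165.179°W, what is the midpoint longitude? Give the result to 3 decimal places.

Signed shortest Δλ from +130.469° to -165.179° is +64.352°.
Midpoint longitude = +130.469° + (+64.352°)/2 = +130.469° + 32.176° = +162.645°.
(The naïve average (+130.469 + -165.179)/2 = -17.355° is on the wrong side of the globe.)

162.645°E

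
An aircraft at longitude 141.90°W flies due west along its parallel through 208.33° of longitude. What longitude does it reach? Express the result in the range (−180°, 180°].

Start at -141.90°; shift −208.33° → -350.23°.
-350.23° lies outside (−180°, 180°]; add 360° → +9.77°.

9.77°E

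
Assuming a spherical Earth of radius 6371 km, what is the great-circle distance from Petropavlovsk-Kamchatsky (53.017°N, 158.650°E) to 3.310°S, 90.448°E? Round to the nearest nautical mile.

Δλ = 90.448 − 158.650 = -68.202°.
Δφ = -3.310 − 53.017 = -56.327°.
a = sin²(Δφ/2) + cos φ₁ · cos φ₂ · sin²(Δλ/2) = 0.411554.
c = 2·atan2(√a, √(1−a)) = 1.39297 rad → d = 6371·c ≈ 8874.60 km ≈ 4791.90 nmi.

4792 nmi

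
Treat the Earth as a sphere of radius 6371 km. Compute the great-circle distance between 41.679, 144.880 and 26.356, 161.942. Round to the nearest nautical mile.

1247 nmi

Δλ = 161.942 − 144.880 = 17.062°.
Δφ = 26.356 − 41.679 = -15.323°.
a = sin²(Δφ/2) + cos φ₁ · cos φ₂ · sin²(Δλ/2) = 0.032502.
c = 2·atan2(√a, √(1−a)) = 0.36255 rad → d = 6371·c ≈ 2309.79 km ≈ 1247.19 nmi.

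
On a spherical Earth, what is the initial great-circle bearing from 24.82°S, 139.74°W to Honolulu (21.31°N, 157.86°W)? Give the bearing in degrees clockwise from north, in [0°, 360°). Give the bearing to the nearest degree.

338°

Δλ = -157.86 − -139.74 = -18.12°.
θ = atan2( sin Δλ · cos φ₂ , cos φ₁ · sin φ₂ − sin φ₁ · cos φ₂ · cos Δλ )
  = atan2(-0.28974, 0.70152) = -22.442° → normalised to [0°, 360°): 337.558°.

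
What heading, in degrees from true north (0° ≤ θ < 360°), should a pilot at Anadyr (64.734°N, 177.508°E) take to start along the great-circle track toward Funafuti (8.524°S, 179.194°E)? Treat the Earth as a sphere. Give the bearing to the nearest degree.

178°

Δλ = 179.194 − 177.508 = 1.686°.
θ = atan2( sin Δλ · cos φ₂ , cos φ₁ · sin φ₂ − sin φ₁ · cos φ₂ · cos Δλ )
  = atan2(0.02910, -0.95722) = 178.259° → normalised to [0°, 360°): 178.259°.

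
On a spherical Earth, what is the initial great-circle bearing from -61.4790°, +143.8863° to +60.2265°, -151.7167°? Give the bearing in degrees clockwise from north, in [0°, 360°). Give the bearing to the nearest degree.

37°

Δλ = -151.7167 − 143.8863 = -295.6030°; wrapped into (−180°, 180°]: 64.3970°.
θ = atan2( sin Δλ · cos φ₂ , cos φ₁ · sin φ₂ − sin φ₁ · cos φ₂ · cos Δλ )
  = atan2(0.44781, 0.60299) = 36.599° → normalised to [0°, 360°): 36.599°.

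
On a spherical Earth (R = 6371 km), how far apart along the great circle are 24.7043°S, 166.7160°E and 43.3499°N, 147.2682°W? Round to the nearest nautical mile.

4809 nmi

Δλ = -147.2682 − 166.7160 = -313.9842°; wrapped into (−180°, 180°]: 46.0158°.
Δφ = 43.3499 − -24.7043 = 68.0542°.
a = sin²(Δφ/2) + cos φ₁ · cos φ₂ · sin²(Δλ/2) = 0.414059.
c = 2·atan2(√a, √(1−a)) = 1.39806 rad → d = 6371·c ≈ 8907.01 km ≈ 4809.40 nmi.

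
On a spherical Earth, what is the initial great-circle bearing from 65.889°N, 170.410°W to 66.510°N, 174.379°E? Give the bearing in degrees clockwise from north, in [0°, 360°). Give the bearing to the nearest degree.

283°

Δλ = 174.379 − -170.410 = 344.789°; wrapped into (−180°, 180°]: -15.211°.
θ = atan2( sin Δλ · cos φ₂ , cos φ₁ · sin φ₂ − sin φ₁ · cos φ₂ · cos Δλ )
  = atan2(-0.10458, 0.02358) = -77.292° → normalised to [0°, 360°): 282.708°.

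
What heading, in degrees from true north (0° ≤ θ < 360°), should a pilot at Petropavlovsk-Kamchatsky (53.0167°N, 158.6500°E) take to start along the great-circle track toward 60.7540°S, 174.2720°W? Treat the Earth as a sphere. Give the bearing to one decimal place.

165.7°

Δλ = -174.2720 − 158.6500 = -332.9220°; wrapped into (−180°, 180°]: 27.0780°.
θ = atan2( sin Δλ · cos φ₂ , cos φ₁ · sin φ₂ − sin φ₁ · cos φ₂ · cos Δλ )
  = atan2(0.22239, -0.87239) = 165.698° → normalised to [0°, 360°): 165.698°.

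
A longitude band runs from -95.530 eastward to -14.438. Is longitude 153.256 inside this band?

No

Band width going east from -95.530° to -14.438°: ((-14.438 − -95.530) mod 360) = 81.092°.
Offset of +153.256° east of the west edge: ((153.256 − -95.530) mod 360) = 248.786°.
248.786° > 81.092° ⇒ outside.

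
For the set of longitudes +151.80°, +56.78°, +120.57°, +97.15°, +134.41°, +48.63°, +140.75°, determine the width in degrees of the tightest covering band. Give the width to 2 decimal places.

103.17°

Sort the longitudes: +48.63°, +56.78°, +97.15°, +120.57°, +134.41°, +140.75°, +151.80°.
Eastward gaps between consecutive values (wrapping around): 8.15°, 40.37°, 23.42°, 13.84°, 6.34°, 11.05°, 256.83°.
Largest gap = 256.83° ⇒ minimal covering band is its complement: 360° − 256.83° = 103.17°.
Band runs from +48.63° eastward to +151.80°.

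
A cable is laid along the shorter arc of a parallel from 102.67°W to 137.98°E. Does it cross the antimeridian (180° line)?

Yes

Naïve |137.98 − -102.67| = 240.65° > 180°, so the shorter arc goes the other way round — across 180°.
Signed shortest Δλ = ((137.98 − -102.67 + 180) mod 360) − 180 = -119.35°.
Going west by 119.35° from -102.67° passes through 180° before reaching +137.98°.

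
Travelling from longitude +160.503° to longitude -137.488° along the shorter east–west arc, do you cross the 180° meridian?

Naïve |-137.488 − 160.503| = 297.991° > 180°, so the shorter arc goes the other way round — across 180°.
Signed shortest Δλ = ((-137.488 − 160.503 + 180) mod 360) − 180 = 62.009°.
Going east by 62.009° from +160.503° passes through 180° before reaching -137.488°.

Yes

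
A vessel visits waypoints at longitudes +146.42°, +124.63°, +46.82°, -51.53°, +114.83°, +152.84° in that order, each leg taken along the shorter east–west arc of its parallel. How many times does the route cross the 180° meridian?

0

Leg 1: +146.42° → +124.63°, shortest Δλ = -21.79° (west) — does not cross 180°.
Leg 2: +124.63° → +46.82°, shortest Δλ = -77.81° (west) — does not cross 180°.
Leg 3: +46.82° → -51.53°, shortest Δλ = -98.35° (west) — does not cross 180°.
Leg 4: -51.53° → +114.83°, shortest Δλ = 166.36° (east) — does not cross 180°.
Leg 5: +114.83° → +152.84°, shortest Δλ = 38.01° (east) — does not cross 180°.
Total crossings: 0.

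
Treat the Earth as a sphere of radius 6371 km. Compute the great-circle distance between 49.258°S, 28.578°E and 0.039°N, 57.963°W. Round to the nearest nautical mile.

5270 nmi

Δλ = -57.963 − 28.578 = -86.541°.
Δφ = 0.039 − -49.258 = 49.297°.
a = sin²(Δφ/2) + cos φ₁ · cos φ₂ · sin²(Δλ/2) = 0.480569.
c = 2·atan2(√a, √(1−a)) = 1.53192 rad → d = 6371·c ≈ 9759.89 km ≈ 5269.92 nmi.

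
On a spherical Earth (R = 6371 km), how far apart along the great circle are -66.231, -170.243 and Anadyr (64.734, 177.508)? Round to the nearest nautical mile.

7881 nmi

Δλ = 177.508 − -170.243 = 347.751°; wrapped into (−180°, 180°]: -12.249°.
Δφ = 64.734 − -66.231 = 130.965°.
a = sin²(Δφ/2) + cos φ₁ · cos φ₂ · sin²(Δλ/2) = 0.829757.
c = 2·atan2(√a, √(1−a)) = 2.29097 rad → d = 6371·c ≈ 14595.76 km ≈ 7881.08 nmi.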